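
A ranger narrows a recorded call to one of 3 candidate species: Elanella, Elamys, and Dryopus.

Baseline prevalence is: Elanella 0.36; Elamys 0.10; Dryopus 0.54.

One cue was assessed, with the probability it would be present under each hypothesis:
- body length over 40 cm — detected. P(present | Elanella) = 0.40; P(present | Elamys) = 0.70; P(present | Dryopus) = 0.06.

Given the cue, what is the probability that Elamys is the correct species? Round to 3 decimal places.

0.284

By Bayes' rule, the unnormalized weight for each hypothesis is prior × likelihood:
  Elanella: 0.36 × 0.40 = 0.144
  Elamys: 0.10 × 0.70 = 0.07
  Dryopus: 0.54 × 0.06 = 0.0324
The unnormalized weights sum to 0.2464.
P(Elamys | evidence) = 0.07 / 0.2464 ≈ 0.284.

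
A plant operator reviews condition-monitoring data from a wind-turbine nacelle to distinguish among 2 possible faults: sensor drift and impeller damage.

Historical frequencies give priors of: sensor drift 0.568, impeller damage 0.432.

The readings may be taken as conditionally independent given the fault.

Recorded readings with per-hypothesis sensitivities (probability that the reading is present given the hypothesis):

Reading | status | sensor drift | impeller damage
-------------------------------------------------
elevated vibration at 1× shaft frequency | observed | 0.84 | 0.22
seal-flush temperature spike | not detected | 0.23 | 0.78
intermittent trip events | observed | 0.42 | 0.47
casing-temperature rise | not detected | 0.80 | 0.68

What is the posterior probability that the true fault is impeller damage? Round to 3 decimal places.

Multiply each prior by the joint likelihood of the reading pattern (using 1 − P(present | H) for each absent reading):
  sensor drift: 0.568 × 0.84 × (1 − 0.23) × 0.42 × (1 − 0.80) = 0.03086
  impeller damage: 0.432 × 0.22 × (1 − 0.78) × 0.47 × (1 − 0.68) = 0.0031447
Marginal likelihood of the evidence = 0.034005.
P(impeller damage | evidence) = 0.0031447 / 0.034005 ≈ 0.092.

0.092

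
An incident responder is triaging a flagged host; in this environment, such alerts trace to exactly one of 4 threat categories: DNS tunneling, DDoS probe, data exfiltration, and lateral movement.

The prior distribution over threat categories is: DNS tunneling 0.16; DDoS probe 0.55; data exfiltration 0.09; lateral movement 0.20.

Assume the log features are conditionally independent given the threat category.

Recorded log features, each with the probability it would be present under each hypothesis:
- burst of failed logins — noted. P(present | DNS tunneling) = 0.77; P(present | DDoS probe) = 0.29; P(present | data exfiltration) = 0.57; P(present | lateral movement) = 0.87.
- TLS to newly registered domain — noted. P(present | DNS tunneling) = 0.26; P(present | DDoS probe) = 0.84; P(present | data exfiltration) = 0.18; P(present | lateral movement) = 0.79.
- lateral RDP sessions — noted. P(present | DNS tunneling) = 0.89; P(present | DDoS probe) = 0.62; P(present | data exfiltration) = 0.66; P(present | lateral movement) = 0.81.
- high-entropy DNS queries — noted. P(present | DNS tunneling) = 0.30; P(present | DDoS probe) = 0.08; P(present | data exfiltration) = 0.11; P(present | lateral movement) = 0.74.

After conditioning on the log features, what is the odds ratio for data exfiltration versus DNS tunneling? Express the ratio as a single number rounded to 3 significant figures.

0.0784

The normalizing constant cancels in an odds ratio, so compute prior × likelihood for the two hypotheses only:
  data exfiltration: 0.09 × 0.57 × 0.18 × 0.66 × 0.11 = 0.00067039
  DNS tunneling: 0.16 × 0.77 × 0.26 × 0.89 × 0.30 = 0.0085525
Odds(data exfiltration : DNS tunneling) = 0.00067039 / 0.0085525 ≈ 0.0784.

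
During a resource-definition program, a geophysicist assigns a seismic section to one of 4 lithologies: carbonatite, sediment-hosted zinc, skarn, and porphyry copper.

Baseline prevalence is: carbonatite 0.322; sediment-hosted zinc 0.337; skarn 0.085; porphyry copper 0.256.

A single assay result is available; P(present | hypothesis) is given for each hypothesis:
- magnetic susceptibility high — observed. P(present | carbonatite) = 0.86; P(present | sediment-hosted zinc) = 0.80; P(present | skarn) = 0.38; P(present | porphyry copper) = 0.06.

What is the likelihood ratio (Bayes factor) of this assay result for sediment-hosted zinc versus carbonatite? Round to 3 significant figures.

The Bayes factor is the ratio of the two likelihoods.
  sediment-hosted zinc: 0.8
  carbonatite: 0.86
Bayes factor = 0.8 / 0.86 ≈ 0.930

0.930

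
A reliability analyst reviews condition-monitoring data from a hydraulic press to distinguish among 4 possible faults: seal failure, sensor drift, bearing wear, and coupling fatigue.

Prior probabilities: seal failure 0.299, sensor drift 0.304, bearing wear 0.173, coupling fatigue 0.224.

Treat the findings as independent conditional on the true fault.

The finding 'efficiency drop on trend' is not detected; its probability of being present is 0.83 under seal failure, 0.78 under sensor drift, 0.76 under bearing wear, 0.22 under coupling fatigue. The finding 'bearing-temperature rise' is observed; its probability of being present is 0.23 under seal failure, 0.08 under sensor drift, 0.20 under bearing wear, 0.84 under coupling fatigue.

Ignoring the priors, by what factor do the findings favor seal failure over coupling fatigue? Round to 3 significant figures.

Take the product of per-finding likelihoods under each hypothesis (using 1 − P(present | H) for each absent finding), then divide.
  seal failure: (1 − 0.83) × 0.23 = 0.0391
  coupling fatigue: (1 − 0.22) × 0.84 = 0.6552
Bayes factor = 0.0391 / 0.6552 ≈ 0.0597

0.0597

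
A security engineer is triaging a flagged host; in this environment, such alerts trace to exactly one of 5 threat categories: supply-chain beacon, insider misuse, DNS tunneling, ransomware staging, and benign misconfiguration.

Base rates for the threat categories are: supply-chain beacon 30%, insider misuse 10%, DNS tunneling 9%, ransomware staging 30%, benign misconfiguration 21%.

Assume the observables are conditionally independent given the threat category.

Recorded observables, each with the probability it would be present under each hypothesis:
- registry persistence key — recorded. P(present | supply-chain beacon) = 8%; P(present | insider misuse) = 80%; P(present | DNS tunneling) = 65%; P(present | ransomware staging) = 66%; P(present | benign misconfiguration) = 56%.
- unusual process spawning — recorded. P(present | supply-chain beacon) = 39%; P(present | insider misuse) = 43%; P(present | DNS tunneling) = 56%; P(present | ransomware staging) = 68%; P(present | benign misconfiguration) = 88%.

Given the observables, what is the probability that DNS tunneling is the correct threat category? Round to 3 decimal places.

0.104

Multiply each prior by the joint likelihood of the observable pattern:
  supply-chain beacon: 0.30 × 0.08 × 0.39 = 0.00936
  insider misuse: 0.10 × 0.80 × 0.43 = 0.0344
  DNS tunneling: 0.09 × 0.65 × 0.56 = 0.03276
  ransomware staging: 0.30 × 0.66 × 0.68 = 0.13464
  benign misconfiguration: 0.21 × 0.56 × 0.88 = 0.10349
Marginal likelihood of the evidence = 0.31465.
P(DNS tunneling | evidence) = 0.03276 / 0.31465 ≈ 0.104.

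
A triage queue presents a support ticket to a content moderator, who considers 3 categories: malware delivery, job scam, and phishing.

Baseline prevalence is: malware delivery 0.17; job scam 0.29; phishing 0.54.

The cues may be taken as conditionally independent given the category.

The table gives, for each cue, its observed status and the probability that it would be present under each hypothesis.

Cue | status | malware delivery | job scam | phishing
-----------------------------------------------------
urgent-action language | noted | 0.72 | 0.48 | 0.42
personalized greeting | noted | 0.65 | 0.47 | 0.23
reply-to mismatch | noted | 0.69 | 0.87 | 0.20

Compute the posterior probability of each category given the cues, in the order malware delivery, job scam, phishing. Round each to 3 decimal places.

0.449, 0.466, 0.085

By Bayes' rule with conditional independence, the unnormalized weight for each hypothesis is prior × ∏ likelihoods:
  malware delivery: 0.17 × 0.72 × 0.65 × 0.69 = 0.054896
  job scam: 0.29 × 0.48 × 0.47 × 0.87 = 0.056919
  phishing: 0.54 × 0.42 × 0.23 × 0.20 = 0.010433
Marginal likelihood of the evidence = 0.12225.
P(malware delivery | evidence) = 0.054896 / 0.12225 ≈ 0.449
P(job scam | evidence) = 0.056919 / 0.12225 ≈ 0.466
P(phishing | evidence) = 0.010433 / 0.12225 ≈ 0.085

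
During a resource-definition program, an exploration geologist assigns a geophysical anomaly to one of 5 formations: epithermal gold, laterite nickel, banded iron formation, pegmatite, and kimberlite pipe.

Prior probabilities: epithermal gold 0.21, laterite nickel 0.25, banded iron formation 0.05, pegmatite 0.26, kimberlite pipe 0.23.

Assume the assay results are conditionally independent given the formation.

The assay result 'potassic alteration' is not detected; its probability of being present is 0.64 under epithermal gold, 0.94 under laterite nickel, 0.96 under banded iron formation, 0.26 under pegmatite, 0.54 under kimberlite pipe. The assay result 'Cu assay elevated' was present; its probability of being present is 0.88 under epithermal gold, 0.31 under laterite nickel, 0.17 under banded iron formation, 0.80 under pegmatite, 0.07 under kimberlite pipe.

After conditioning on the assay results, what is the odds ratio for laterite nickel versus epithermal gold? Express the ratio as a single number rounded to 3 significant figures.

The normalizing constant cancels in an odds ratio, so compute prior × likelihood for the two hypotheses only (using 1 − P(present | H) for each absent assay result):
  laterite nickel: 0.25 × (1 − 0.94) × 0.31 = 0.00465
  epithermal gold: 0.21 × (1 − 0.64) × 0.88 = 0.066528
Odds(laterite nickel : epithermal gold) = 0.00465 / 0.066528 ≈ 0.0699.

0.0699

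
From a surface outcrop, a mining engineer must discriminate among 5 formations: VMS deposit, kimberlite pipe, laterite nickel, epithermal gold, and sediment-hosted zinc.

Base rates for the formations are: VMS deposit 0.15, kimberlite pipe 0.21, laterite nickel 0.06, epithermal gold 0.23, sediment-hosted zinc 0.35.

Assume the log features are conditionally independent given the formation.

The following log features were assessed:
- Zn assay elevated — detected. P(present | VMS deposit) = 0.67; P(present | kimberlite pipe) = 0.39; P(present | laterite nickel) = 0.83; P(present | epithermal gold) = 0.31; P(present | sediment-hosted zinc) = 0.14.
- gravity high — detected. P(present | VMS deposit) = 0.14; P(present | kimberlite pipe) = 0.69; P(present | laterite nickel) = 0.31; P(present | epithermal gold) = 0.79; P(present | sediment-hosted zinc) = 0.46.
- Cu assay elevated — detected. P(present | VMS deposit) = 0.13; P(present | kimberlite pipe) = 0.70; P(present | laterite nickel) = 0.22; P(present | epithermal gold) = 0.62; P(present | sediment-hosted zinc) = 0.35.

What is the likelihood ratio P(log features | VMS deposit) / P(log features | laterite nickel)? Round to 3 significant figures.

The Bayes factor is the ratio of the joint likelihoods of the log feature pattern under the two hypotheses.
  VMS deposit: 0.67 × 0.14 × 0.13 = 0.012194
  laterite nickel: 0.83 × 0.31 × 0.22 = 0.056606
Bayes factor = 0.012194 / 0.056606 ≈ 0.215

0.215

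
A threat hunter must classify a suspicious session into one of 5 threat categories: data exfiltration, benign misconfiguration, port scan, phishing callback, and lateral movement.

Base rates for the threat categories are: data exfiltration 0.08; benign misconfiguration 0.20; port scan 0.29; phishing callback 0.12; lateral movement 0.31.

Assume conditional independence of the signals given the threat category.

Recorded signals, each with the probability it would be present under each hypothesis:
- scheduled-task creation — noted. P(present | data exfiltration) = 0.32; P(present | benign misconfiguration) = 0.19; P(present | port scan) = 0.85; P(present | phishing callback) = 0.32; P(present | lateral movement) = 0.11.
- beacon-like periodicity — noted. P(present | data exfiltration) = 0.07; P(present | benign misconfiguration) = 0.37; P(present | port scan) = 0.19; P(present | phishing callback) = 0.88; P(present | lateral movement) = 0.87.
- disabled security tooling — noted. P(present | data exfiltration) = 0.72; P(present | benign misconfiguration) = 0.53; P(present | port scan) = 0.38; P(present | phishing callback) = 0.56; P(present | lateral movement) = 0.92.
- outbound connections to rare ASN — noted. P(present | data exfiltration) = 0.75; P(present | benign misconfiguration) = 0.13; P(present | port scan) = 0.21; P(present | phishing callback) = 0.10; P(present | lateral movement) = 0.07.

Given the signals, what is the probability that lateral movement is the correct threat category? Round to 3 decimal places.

0.202

Multiply each prior by the joint likelihood of the signal pattern:
  data exfiltration: 0.08 × 0.32 × 0.07 × 0.72 × 0.75 = 0.00096768
  benign misconfiguration: 0.20 × 0.19 × 0.37 × 0.53 × 0.13 = 0.00096873
  port scan: 0.29 × 0.85 × 0.19 × 0.38 × 0.21 = 0.0037374
  phishing callback: 0.12 × 0.32 × 0.88 × 0.56 × 0.10 = 0.0018924
  lateral movement: 0.31 × 0.11 × 0.87 × 0.92 × 0.07 = 0.0019106
Marginal likelihood of the evidence = 0.0094768.
P(lateral movement | evidence) = 0.0019106 / 0.0094768 ≈ 0.202.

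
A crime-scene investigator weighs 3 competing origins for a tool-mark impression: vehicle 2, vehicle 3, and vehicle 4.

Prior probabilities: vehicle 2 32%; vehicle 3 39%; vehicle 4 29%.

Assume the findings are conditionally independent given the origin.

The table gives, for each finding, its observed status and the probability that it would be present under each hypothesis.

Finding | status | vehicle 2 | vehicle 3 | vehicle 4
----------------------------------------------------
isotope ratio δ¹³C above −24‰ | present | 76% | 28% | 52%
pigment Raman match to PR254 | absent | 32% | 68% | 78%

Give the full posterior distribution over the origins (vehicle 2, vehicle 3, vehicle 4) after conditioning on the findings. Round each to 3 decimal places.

0.708, 0.150, 0.142

For each hypothesis, the unnormalized posterior weight is prior × product of the finding likelihoods (using 1 − P(present | H) for each absent finding):
  vehicle 2: 0.32 × 0.76 × (1 − 0.32) = 0.16538
  vehicle 3: 0.39 × 0.28 × (1 − 0.68) = 0.034944
  vehicle 4: 0.29 × 0.52 × (1 − 0.78) = 0.033176
The unnormalized weights sum to 0.2335.
P(vehicle 2 | evidence) = 0.16538 / 0.2335 ≈ 0.708
P(vehicle 3 | evidence) = 0.034944 / 0.2335 ≈ 0.150
P(vehicle 4 | evidence) = 0.033176 / 0.2335 ≈ 0.142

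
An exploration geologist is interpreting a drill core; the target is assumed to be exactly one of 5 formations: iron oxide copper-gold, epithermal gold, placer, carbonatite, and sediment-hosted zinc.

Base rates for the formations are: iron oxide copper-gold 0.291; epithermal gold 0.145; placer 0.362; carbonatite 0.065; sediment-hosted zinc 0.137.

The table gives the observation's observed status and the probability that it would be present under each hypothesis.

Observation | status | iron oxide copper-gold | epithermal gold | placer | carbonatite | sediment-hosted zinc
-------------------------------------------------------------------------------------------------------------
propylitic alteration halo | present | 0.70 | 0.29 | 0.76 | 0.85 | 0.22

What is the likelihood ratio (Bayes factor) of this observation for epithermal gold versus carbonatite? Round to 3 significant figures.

Likelihood of this observation under each hypothesis:
  epithermal gold: 0.29
  carbonatite: 0.85
Bayes factor = 0.29 / 0.85 ≈ 0.341

0.341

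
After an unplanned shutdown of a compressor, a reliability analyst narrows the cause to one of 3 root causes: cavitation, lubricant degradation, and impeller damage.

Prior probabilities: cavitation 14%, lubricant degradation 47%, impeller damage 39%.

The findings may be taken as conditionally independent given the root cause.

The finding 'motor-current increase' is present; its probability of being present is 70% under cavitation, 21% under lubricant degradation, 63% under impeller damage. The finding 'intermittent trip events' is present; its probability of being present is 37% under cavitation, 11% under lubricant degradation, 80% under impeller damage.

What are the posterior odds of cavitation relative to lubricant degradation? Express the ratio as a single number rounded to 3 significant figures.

Posterior odds equal prior odds times the likelihood ratio; only the two competing hypotheses matter.
  cavitation: 0.14 × 0.70 × 0.37 = 0.03626
  lubricant degradation: 0.47 × 0.21 × 0.11 = 0.010857
Posterior odds = 0.03626 / 0.010857 ≈ 3.34.

3.34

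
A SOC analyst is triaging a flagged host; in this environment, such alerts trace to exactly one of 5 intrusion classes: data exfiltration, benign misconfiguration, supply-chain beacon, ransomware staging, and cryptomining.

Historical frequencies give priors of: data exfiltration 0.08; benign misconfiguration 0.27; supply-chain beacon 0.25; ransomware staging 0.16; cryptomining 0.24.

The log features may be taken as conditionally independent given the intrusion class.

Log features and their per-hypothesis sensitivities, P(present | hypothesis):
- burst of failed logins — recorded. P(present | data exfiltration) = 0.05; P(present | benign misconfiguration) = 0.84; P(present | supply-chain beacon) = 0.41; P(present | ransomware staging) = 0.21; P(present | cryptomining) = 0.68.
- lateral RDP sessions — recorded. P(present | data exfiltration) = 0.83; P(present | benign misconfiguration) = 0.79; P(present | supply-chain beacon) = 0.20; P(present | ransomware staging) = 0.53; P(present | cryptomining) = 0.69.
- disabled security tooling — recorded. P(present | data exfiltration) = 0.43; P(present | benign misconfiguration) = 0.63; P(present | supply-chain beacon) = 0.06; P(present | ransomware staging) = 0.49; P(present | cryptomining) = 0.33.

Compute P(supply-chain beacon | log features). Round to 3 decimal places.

Multiply each prior by the joint likelihood of the log feature pattern:
  data exfiltration: 0.08 × 0.05 × 0.83 × 0.43 = 0.0014276
  benign misconfiguration: 0.27 × 0.84 × 0.79 × 0.63 = 0.11288
  supply-chain beacon: 0.25 × 0.41 × 0.20 × 0.06 = 0.00123
  ransomware staging: 0.16 × 0.21 × 0.53 × 0.49 = 0.0087259
  cryptomining: 0.24 × 0.68 × 0.69 × 0.33 = 0.037161
The unnormalized weights sum to 0.16142.
P(supply-chain beacon | evidence) = 0.00123 / 0.16142 ≈ 0.008.

0.008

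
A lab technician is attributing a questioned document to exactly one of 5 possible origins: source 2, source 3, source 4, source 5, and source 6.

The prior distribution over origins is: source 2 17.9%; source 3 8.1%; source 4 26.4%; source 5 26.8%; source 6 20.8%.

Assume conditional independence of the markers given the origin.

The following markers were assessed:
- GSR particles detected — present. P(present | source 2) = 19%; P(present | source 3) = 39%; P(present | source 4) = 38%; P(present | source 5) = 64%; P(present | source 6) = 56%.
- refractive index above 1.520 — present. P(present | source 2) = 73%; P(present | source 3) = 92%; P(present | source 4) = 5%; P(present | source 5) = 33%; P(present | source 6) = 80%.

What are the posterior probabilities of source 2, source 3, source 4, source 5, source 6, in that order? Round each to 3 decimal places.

For each hypothesis, the unnormalized posterior weight is prior × product of the marker likelihoods:
  source 2: 0.179 × 0.19 × 0.73 = 0.024827
  source 3: 0.081 × 0.39 × 0.92 = 0.029063
  source 4: 0.264 × 0.38 × 0.05 = 0.005016
  source 5: 0.268 × 0.64 × 0.33 = 0.056602
  source 6: 0.208 × 0.56 × 0.80 = 0.093184
Normalizing constant Z = 0.024827 + 0.029063 + 0.005016 + 0.056602 + 0.093184 = 0.20869.
P(source 2 | evidence) = 0.024827 / 0.20869 ≈ 0.119
P(source 3 | evidence) = 0.029063 / 0.20869 ≈ 0.139
P(source 4 | evidence) = 0.005016 / 0.20869 ≈ 0.024
P(source 5 | evidence) = 0.056602 / 0.20869 ≈ 0.271
P(source 6 | evidence) = 0.093184 / 0.20869 ≈ 0.447

0.119, 0.139, 0.024, 0.271, 0.447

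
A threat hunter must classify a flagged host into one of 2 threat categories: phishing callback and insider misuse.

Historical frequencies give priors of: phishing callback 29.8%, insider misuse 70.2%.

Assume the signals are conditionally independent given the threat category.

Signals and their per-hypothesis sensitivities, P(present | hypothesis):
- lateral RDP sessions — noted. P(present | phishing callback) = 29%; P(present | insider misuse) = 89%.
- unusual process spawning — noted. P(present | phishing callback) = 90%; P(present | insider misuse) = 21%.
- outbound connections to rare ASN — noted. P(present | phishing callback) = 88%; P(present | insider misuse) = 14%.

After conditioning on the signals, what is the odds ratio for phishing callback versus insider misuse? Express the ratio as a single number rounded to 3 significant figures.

The normalizing constant cancels in an odds ratio, so compute prior × likelihood for the two hypotheses only:
  phishing callback: 0.298 × 0.29 × 0.90 × 0.88 = 0.068445
  insider misuse: 0.702 × 0.89 × 0.21 × 0.14 = 0.018369
Posterior odds = 0.068445 / 0.018369 ≈ 3.73.

3.73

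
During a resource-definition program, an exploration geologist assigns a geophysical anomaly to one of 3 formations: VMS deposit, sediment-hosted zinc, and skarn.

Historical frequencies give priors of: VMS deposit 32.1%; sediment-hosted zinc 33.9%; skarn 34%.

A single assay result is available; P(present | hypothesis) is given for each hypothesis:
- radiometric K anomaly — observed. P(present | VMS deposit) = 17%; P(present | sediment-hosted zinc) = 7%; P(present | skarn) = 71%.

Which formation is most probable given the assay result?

Multiply each prior by the likelihood of the assay result:
  VMS deposit: 0.321 × 0.17 = 0.05457
  sediment-hosted zinc: 0.339 × 0.07 = 0.02373
  skarn: 0.340 × 0.71 = 0.2414
Marginal likelihood of the evidence = 0.3197.
P(VMS deposit | evidence) ≈ 0.05457 / 0.3197 ≈ 0.171
P(sediment-hosted zinc | evidence) ≈ 0.02373 / 0.3197 ≈ 0.074
P(skarn | evidence) ≈ 0.2414 / 0.3197 ≈ 0.755
The largest is 0.755, so skarn is most probable.

skarn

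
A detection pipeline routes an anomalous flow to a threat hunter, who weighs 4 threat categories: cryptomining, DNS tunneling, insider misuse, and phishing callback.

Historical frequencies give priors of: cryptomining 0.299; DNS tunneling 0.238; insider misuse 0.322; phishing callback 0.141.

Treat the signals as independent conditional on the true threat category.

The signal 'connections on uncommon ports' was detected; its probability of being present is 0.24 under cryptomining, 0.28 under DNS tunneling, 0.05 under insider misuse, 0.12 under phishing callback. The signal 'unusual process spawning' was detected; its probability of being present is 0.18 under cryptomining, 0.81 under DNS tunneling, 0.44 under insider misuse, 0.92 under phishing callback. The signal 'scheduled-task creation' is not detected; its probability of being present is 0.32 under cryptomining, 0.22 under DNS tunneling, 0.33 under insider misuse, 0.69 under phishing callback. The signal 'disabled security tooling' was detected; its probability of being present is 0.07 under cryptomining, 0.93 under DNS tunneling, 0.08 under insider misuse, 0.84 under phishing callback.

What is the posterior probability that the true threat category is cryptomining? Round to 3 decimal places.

0.014

Multiply each prior by the joint likelihood of the signal pattern (using 1 − P(present | H) for each absent signal):
  cryptomining: 0.299 × 0.24 × 0.18 × (1 − 0.32) × 0.07 = 0.00061484
  DNS tunneling: 0.238 × 0.28 × 0.81 × (1 − 0.22) × 0.93 = 0.039156
  insider misuse: 0.322 × 0.05 × 0.44 × (1 − 0.33) × 0.08 = 0.0003797
  phishing callback: 0.141 × 0.12 × 0.92 × (1 − 0.69) × 0.84 = 0.0040535
The unnormalized weights sum to 0.044204.
P(cryptomining | evidence) = 0.00061484 / 0.044204 ≈ 0.014.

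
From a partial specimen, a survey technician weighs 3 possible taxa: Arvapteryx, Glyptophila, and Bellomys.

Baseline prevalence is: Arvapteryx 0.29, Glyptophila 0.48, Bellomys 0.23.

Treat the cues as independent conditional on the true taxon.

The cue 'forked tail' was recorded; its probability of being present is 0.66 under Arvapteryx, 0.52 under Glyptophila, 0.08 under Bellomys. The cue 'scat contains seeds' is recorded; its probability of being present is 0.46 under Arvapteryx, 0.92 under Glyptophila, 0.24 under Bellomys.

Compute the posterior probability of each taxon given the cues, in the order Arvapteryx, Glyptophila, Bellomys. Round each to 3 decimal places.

0.273, 0.713, 0.014

By Bayes' rule with conditional independence, the unnormalized weight for each hypothesis is prior × ∏ likelihoods:
  Arvapteryx: 0.29 × 0.66 × 0.46 = 0.088044
  Glyptophila: 0.48 × 0.52 × 0.92 = 0.22963
  Bellomys: 0.23 × 0.08 × 0.24 = 0.004416
The unnormalized weights sum to 0.32209.
P(Arvapteryx | evidence) = 0.088044 / 0.32209 ≈ 0.273
P(Glyptophila | evidence) = 0.22963 / 0.32209 ≈ 0.713
P(Bellomys | evidence) = 0.004416 / 0.32209 ≈ 0.014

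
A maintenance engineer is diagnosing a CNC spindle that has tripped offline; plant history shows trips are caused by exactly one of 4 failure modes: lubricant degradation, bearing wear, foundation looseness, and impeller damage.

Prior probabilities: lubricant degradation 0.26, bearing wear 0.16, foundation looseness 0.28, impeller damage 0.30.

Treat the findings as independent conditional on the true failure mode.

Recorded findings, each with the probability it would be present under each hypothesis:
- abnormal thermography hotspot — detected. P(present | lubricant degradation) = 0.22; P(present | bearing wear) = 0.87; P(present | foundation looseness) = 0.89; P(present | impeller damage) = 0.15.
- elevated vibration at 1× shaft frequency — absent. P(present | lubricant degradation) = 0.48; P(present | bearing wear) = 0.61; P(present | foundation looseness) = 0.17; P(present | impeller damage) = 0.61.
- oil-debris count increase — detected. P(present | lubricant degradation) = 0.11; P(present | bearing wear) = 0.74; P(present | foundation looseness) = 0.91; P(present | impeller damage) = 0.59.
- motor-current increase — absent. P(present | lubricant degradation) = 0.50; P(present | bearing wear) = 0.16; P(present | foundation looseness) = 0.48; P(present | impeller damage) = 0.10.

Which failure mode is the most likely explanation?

For each hypothesis, the unnormalized posterior weight is prior × product of the finding likelihoods (using 1 − P(present | H) for each absent finding):
  lubricant degradation: 0.26 × 0.22 × (1 − 0.48) × 0.11 × (1 − 0.50) = 0.0016359
  bearing wear: 0.16 × 0.87 × (1 − 0.61) × 0.74 × (1 − 0.16) = 0.033745
  foundation looseness: 0.28 × 0.89 × (1 − 0.17) × 0.91 × (1 − 0.48) = 0.097875
  impeller damage: 0.30 × 0.15 × (1 − 0.61) × 0.59 × (1 − 0.10) = 0.009319
The unnormalized weights sum to 0.14258.
P(lubricant degradation | evidence) ≈ 0.0016359 / 0.14258 ≈ 0.011
P(bearing wear | evidence) ≈ 0.033745 / 0.14258 ≈ 0.237
P(foundation looseness | evidence) ≈ 0.097875 / 0.14258 ≈ 0.686
P(impeller damage | evidence) ≈ 0.009319 / 0.14258 ≈ 0.065
The largest is 0.686, so foundation looseness is most probable.

foundation looseness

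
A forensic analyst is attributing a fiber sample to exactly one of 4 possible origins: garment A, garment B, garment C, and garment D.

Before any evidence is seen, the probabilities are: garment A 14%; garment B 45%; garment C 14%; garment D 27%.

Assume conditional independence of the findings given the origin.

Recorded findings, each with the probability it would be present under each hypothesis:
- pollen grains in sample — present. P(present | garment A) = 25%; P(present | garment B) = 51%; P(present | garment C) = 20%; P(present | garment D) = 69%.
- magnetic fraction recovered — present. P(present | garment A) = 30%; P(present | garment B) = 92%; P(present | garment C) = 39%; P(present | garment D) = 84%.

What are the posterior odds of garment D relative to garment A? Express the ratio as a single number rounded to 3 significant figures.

Unnormalized posterior weight (prior times the finding likelihoods) for each of the two hypotheses:
  garment D: 0.27 × 0.69 × 0.84 = 0.15649
  garment A: 0.14 × 0.25 × 0.30 = 0.0105
Posterior odds = 0.15649 / 0.0105 ≈ 14.9.

14.9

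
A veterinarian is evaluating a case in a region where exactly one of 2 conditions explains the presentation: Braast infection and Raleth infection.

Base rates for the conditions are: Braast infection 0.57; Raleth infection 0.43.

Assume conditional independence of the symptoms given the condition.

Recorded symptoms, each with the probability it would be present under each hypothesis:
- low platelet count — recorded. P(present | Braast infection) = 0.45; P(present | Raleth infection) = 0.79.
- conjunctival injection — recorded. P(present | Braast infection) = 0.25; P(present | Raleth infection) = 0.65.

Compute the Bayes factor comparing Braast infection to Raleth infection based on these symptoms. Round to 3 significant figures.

Joint likelihood of the symptom pattern under each hypothesis:
  Braast infection: 0.45 × 0.25 = 0.1125
  Raleth infection: 0.79 × 0.65 = 0.5135
Bayes factor = 0.1125 / 0.5135 ≈ 0.219

0.219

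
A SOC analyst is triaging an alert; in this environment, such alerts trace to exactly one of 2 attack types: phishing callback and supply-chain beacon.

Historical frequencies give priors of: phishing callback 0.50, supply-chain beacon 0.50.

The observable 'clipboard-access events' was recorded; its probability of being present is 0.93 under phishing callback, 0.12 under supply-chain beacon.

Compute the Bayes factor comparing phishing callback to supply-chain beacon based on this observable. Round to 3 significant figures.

Likelihood of this observable under each hypothesis:
  phishing callback: 0.93
  supply-chain beacon: 0.12
Bayes factor = 0.93 / 0.12 ≈ 7.75

7.75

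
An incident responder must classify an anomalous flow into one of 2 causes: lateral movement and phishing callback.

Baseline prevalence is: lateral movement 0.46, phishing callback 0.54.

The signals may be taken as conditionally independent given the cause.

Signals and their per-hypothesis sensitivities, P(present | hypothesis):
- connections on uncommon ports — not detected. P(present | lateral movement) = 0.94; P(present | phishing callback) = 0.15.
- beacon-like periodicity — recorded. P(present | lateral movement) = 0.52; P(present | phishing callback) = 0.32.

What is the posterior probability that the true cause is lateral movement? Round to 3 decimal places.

0.089

By Bayes' rule with conditional independence, the unnormalized weight for each hypothesis is prior × ∏ likelihoods (using 1 − P(present | H) for each absent signal):
  lateral movement: 0.46 × (1 − 0.94) × 0.52 = 0.014352
  phishing callback: 0.54 × (1 − 0.15) × 0.32 = 0.14688
Normalizing constant Z = 0.014352 + 0.14688 = 0.16123.
P(lateral movement | evidence) = 0.014352 / 0.16123 ≈ 0.089.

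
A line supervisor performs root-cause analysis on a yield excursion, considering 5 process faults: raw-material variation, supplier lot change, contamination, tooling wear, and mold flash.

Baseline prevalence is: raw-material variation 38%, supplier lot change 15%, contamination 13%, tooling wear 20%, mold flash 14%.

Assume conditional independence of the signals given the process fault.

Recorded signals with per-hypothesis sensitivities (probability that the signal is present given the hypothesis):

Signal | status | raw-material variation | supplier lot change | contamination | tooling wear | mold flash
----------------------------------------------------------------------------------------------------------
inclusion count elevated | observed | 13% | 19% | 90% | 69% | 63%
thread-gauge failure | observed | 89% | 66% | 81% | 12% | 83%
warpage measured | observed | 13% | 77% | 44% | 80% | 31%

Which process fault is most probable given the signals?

contamination

For each hypothesis, the unnormalized posterior weight is prior × product of the signal likelihoods:
  raw-material variation: 0.38 × 0.13 × 0.89 × 0.13 = 0.0057156
  supplier lot change: 0.15 × 0.19 × 0.66 × 0.77 = 0.014484
  contamination: 0.13 × 0.90 × 0.81 × 0.44 = 0.041699
  tooling wear: 0.20 × 0.69 × 0.12 × 0.80 = 0.013248
  mold flash: 0.14 × 0.63 × 0.83 × 0.31 = 0.022694
The unnormalized weights sum to 0.09784.
P(raw-material variation | evidence) ≈ 0.0057156 / 0.09784 ≈ 0.058
P(supplier lot change | evidence) ≈ 0.014484 / 0.09784 ≈ 0.148
P(contamination | evidence) ≈ 0.041699 / 0.09784 ≈ 0.426
P(tooling wear | evidence) ≈ 0.013248 / 0.09784 ≈ 0.135
P(mold flash | evidence) ≈ 0.022694 / 0.09784 ≈ 0.232
The largest is 0.426, so contamination is most probable.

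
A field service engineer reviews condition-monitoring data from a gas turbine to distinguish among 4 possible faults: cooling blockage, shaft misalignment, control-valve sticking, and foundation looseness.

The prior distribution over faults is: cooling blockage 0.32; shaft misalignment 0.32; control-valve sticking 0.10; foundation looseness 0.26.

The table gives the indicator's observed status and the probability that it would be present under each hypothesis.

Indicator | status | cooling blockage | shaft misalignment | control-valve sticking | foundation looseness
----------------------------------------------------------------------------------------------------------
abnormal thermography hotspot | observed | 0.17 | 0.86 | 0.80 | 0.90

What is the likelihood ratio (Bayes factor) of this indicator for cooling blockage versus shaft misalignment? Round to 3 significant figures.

The Bayes factor is the ratio of the two likelihoods.
  cooling blockage: 0.17
  shaft misalignment: 0.86
Bayes factor = 0.17 / 0.86 ≈ 0.198

0.198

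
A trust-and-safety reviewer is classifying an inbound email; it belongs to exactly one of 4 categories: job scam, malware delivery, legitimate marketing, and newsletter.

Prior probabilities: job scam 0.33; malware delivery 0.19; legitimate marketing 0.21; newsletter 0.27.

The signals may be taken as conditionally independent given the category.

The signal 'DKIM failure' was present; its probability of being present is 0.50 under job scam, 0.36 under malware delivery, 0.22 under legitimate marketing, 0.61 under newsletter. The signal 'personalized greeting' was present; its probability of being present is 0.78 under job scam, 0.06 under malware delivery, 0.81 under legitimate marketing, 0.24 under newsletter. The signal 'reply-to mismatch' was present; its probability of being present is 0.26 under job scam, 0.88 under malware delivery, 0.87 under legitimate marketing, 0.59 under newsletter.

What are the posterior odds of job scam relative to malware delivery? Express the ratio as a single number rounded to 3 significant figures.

9.27

Unnormalized posterior weight (prior times the signal likelihoods) for each of the two hypotheses:
  job scam: 0.33 × 0.50 × 0.78 × 0.26 = 0.033462
  malware delivery: 0.19 × 0.36 × 0.06 × 0.88 = 0.0036115
Odds(job scam : malware delivery) = 0.033462 / 0.0036115 ≈ 9.27.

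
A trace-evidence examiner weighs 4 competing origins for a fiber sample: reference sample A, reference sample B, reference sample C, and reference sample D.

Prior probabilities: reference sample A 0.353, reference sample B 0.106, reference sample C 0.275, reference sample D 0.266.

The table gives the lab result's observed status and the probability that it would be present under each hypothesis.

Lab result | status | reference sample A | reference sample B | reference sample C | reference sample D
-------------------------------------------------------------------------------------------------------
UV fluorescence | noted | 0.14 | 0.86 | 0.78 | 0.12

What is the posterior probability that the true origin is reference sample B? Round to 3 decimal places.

0.236

For each hypothesis, the unnormalized posterior weight is prior × likelihood:
  reference sample A: 0.353 × 0.14 = 0.04942
  reference sample B: 0.106 × 0.86 = 0.09116
  reference sample C: 0.275 × 0.78 = 0.2145
  reference sample D: 0.266 × 0.12 = 0.03192
The unnormalized weights sum to 0.387.
P(reference sample B | evidence) = 0.09116 / 0.387 ≈ 0.236.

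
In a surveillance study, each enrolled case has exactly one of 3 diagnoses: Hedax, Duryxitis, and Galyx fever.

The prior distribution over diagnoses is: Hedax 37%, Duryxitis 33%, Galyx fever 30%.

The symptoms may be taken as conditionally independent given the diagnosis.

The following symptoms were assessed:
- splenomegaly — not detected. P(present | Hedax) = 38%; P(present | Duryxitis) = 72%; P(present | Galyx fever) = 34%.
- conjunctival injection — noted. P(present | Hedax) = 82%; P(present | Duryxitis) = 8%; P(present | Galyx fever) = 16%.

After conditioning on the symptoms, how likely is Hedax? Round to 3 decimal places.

By Bayes' rule with conditional independence, the unnormalized weight for each hypothesis is prior × ∏ likelihoods (using 1 − P(present | H) for each absent symptom):
  Hedax: 0.37 × (1 − 0.38) × 0.82 = 0.18811
  Duryxitis: 0.33 × (1 − 0.72) × 0.08 = 0.007392
  Galyx fever: 0.30 × (1 − 0.34) × 0.16 = 0.03168
Normalizing constant Z = 0.18811 + 0.007392 + 0.03168 = 0.22718.
P(Hedax | evidence) = 0.18811 / 0.22718 ≈ 0.828.

0.828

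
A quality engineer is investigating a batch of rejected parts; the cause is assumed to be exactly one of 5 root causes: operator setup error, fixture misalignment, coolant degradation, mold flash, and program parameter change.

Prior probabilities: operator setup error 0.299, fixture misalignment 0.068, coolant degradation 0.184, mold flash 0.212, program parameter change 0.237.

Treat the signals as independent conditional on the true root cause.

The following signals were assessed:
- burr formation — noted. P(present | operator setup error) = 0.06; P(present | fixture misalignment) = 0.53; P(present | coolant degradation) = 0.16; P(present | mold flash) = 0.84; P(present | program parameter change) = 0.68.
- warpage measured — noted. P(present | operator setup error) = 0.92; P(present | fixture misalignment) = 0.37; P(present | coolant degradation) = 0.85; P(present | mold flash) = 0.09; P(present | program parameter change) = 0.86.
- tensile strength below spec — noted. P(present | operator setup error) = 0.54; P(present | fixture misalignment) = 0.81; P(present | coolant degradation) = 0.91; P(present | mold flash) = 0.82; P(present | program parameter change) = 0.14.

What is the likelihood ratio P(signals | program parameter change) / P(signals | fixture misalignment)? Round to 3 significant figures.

0.515

The Bayes factor is the ratio of the joint likelihoods of the signal pattern under the two hypotheses.
  program parameter change: 0.68 × 0.86 × 0.14 = 0.081872
  fixture misalignment: 0.53 × 0.37 × 0.81 = 0.15884
Bayes factor = 0.081872 / 0.15884 ≈ 0.515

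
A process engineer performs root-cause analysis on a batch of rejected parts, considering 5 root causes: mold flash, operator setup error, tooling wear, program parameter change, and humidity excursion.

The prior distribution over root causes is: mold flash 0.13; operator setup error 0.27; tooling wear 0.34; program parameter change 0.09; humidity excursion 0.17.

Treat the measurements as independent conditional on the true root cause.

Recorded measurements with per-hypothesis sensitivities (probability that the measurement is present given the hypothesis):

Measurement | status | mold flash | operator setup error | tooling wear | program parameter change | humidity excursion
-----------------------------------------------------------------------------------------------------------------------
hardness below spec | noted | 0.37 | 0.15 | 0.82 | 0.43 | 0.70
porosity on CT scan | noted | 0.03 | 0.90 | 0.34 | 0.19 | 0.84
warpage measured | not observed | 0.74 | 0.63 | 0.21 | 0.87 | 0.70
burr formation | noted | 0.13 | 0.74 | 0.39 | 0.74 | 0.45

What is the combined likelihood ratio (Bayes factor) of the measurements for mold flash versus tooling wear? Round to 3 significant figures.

Joint likelihood of the measurement pattern under each hypothesis (using 1 − P(present | H) for each absent measurement):
  mold flash: 0.37 × 0.03 × (1 − 0.74) × 0.13 = 0.00037518
  tooling wear: 0.82 × 0.34 × (1 − 0.21) × 0.39 = 0.085898
Bayes factor = 0.00037518 / 0.085898 ≈ 0.00437

0.00437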